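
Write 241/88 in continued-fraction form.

Run the Euclidean algorithm on 241 and 88; the successive quotients are the partial quotients a_0, a_1, ... (each step inverts the fractional part left over by the previous one):
  241 = 2*88 + 65, so a_0 = 2.
  88 = 1*65 + 23, so a_1 = 1.
  65 = 2*23 + 19, so a_2 = 2.
  23 = 1*19 + 4, so a_3 = 1.
  19 = 4*4 + 3, so a_4 = 4.
  4 = 1*3 + 1, so a_5 = 1.
  3 = 3*1 + 0, so a_6 = 3.
The remainder reaches 0 after 7 divisions, so the expansion has 7 partial quotients, read off in order.

[2; 1, 2, 1, 4, 1, 3]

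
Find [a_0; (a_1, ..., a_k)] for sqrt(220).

Write x_i = (sqrt(220) + m_i)/d_i with (m_0, d_0) = (0, 1). a_0 = floor(sqrt(220)) = 14, since 14^2 = 196 <= 220 < 225 = 15^2.
Iterate m_{i+1} = d_i*a_i - m_i, d_{i+1} = (220 - m_{i+1}^2)/d_i, a_{i+1} = floor((a_0 + m_{i+1})/d_{i+1}):
  m_1 = 1*14 - 0 = 14, d_1 = (220 - 14^2)/1 = 24/1 = 24, a_1 = floor((14 + 14)/24) = 1.
  m_2 = 24*1 - 14 = 10, d_2 = (220 - 10^2)/24 = 120/24 = 5, a_2 = floor((14 + 10)/5) = 4.
  m_3 = 5*4 - 10 = 10, d_3 = (220 - 10^2)/5 = 120/5 = 24, a_3 = floor((14 + 10)/24) = 1.
  m_4 = 24*1 - 10 = 14, d_4 = (220 - 14^2)/24 = 24/24 = 1, a_4 = floor((14 + 14)/1) = 28.
  m_5 = 1*28 - 14 = 14, d_5 = (220 - 14^2)/1 = 24/1 = 24: (m_5, d_5) = (m_1, d_1) = (14, 24), so from here the quotients repeat a_1, ..., a_4; the period length is 4.
Hence the expansion of sqrt(220) is a_0 = 14 followed by the repeating block 1, 4, 1, 28 (period 4).

[14; (1, 4, 1, 28)]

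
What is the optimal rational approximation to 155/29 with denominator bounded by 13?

Expand x = 155/29 as a continued fraction with the Euclidean algorithm:
  155 = 5*29 + 10, so a_0 = 5.
  29 = 2*10 + 9, so a_1 = 2.
  10 = 1*9 + 1, so a_2 = 1.
  9 = 9*1 + 0, so a_3 = 9.
so x = [5; 2, 1, 9].
Convergents (p_i = a_i*p_{i-1} + p_{i-2}, q_i = a_i*q_{i-1} + q_{i-2} with p_{-2}=0, p_{-1}=1, q_{-2}=1, q_{-1}=0), until the denominator exceeds 13:
  i=0: a_0=5, p_0 = 5*1 + 0 = 5, q_0 = 5*0 + 1 = 1.
  i=1: a_1=2, p_1 = 2*5 + 1 = 11, q_1 = 2*1 + 0 = 2.
  i=2: a_2=1, p_2 = 1*11 + 5 = 16, q_2 = 1*2 + 1 = 3.
  i=3: a_3=9, p_3 = 9*16 + 11 = 155, q_3 = 9*3 + 2 = 29.
q_3 = 29 > 13, so the last convergent with denominator <= 13 is p_2/q_2 = 16/3.
The closest fraction with denominator <= 13 is either p_2/q_2 or the intermediate fraction (k*p_2 + p_1)/(k*q_2 + q_1) with the largest k >= 1 whose denominator stays <= 13; these approach x as k grows, and every other convergent or intermediate fraction in range is farther away.
Largest k: floor((13 - q_1)/q_2) = floor((13 - 2)/3) = 3.
That gives (3*16 + 11)/(3*3 + 2) = 59/11.
Compare the errors: |x - 16/3| = |155*3 - 16*29|/(29*3) = 1/87, and |x - 59/11| = |155*11 - 59*29|/(29*11) = 6/319.
Cross-multiplying, 1*319 = 319 < 522 = 6*87, so 1/87 is smaller: the convergent 16/3 is closer to x than 59/11.

16/3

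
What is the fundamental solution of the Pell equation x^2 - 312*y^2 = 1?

First expand sqrt(312) as a continued fraction. With x_i = (sqrt(312) + m_i)/d_i and (m_0, d_0) = (0, 1): a_0 = floor(sqrt(312)) = 17, since 17^2 = 289 <= 312 < 324 = 18^2.
Iterate m_{i+1} = d_i*a_i - m_i, d_{i+1} = (312 - m_{i+1}^2)/d_i, a_{i+1} = floor((a_0 + m_{i+1})/d_{i+1}):
  m_1 = 1*17 - 0 = 17, d_1 = (312 - 17^2)/1 = 23/1 = 23, a_1 = floor((17 + 17)/23) = 1.
  m_2 = 23*1 - 17 = 6, d_2 = (312 - 6^2)/23 = 276/23 = 12, a_2 = floor((17 + 6)/12) = 1.
  m_3 = 12*1 - 6 = 6, d_3 = (312 - 6^2)/12 = 276/12 = 23, a_3 = floor((17 + 6)/23) = 1.
  m_4 = 23*1 - 6 = 17, d_4 = (312 - 17^2)/23 = 23/23 = 1, a_4 = floor((17 + 17)/1) = 34.
  m_5 = 1*34 - 17 = 17, d_5 = (312 - 17^2)/1 = 23/1 = 23: (m_5, d_5) = (m_1, d_1) = (17, 23), so from here the quotients repeat a_1, ..., a_4; the period length is 4.
So sqrt(312) = [17; (1, 1, 1, 34)] with period length k = 4.
k is even, so the fundamental solution of x^2 - 312y^2 = 1 is (p_{k-1}, q_{k-1}) = (p_3, q_3); compute convergents through index 3.
Convergents (p_i = a_i*p_{i-1} + p_{i-2}, q_i = a_i*q_{i-1} + q_{i-2} with p_{-2}=0, p_{-1}=1, q_{-2}=1, q_{-1}=0):
  i=0: a_0=17, p_0 = 17*1 + 0 = 17, q_0 = 17*0 + 1 = 1.
  i=1: a_1=1, p_1 = 1*17 + 1 = 18, q_1 = 1*1 + 0 = 1.
  i=2: a_2=1, p_2 = 1*18 + 17 = 35, q_2 = 1*1 + 1 = 2.
  i=3: a_3=1, p_3 = 1*35 + 18 = 53, q_3 = 1*2 + 1 = 3.
Check: 53^2 - 312*3^2 = 2809 - 2808 = 1, so (x, y) = (53, 3) solves the equation, and by the theorem it is the least positive solution.

(x, y) = (53, 3)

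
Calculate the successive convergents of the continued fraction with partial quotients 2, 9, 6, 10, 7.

2/1, 19/9, 116/55, 1179/559, 8369/3968

Using the convergent recurrence p_i = a_i*p_{i-1} + p_{i-2}, q_i = a_i*q_{i-1} + q_{i-2} with p_{-2}=0, p_{-1}=1, q_{-2}=1, q_{-1}=0:
  i=0: a_0=2, p_0 = 2*1 + 0 = 2, q_0 = 2*0 + 1 = 1.
  i=1: a_1=9, p_1 = 9*2 + 1 = 19, q_1 = 9*1 + 0 = 9.
  i=2: a_2=6, p_2 = 6*19 + 2 = 116, q_2 = 6*9 + 1 = 55.
  i=3: a_3=10, p_3 = 10*116 + 19 = 1179, q_3 = 10*55 + 9 = 559.
  i=4: a_4=7, p_4 = 7*1179 + 116 = 8369, q_4 = 7*559 + 55 = 3968.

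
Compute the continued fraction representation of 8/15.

[0; 1, 1, 7]

Run the Euclidean algorithm on 8 and 15; the successive quotients are the partial quotients a_0, a_1, ... (each step inverts the fractional part left over by the previous one):
  8 = 0*15 + 8, so a_0 = 0.
  15 = 1*8 + 7, so a_1 = 1.
  8 = 1*7 + 1, so a_2 = 1.
  7 = 7*1 + 0, so a_3 = 7.
The remainder reaches 0 after 4 divisions, so the expansion has 4 partial quotients, read off in order.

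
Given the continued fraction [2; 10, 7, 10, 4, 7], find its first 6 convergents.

Using the convergent recurrence p_i = a_i*p_{i-1} + p_{i-2}, q_i = a_i*q_{i-1} + q_{i-2} with p_{-2}=0, p_{-1}=1, q_{-2}=1, q_{-1}=0:
  i=0: a_0=2, p_0 = 2*1 + 0 = 2, q_0 = 2*0 + 1 = 1.
  i=1: a_1=10, p_1 = 10*2 + 1 = 21, q_1 = 10*1 + 0 = 10.
  i=2: a_2=7, p_2 = 7*21 + 2 = 149, q_2 = 7*10 + 1 = 71.
  i=3: a_3=10, p_3 = 10*149 + 21 = 1511, q_3 = 10*71 + 10 = 720.
  i=4: a_4=4, p_4 = 4*1511 + 149 = 6193, q_4 = 4*720 + 71 = 2951.
  i=5: a_5=7, p_5 = 7*6193 + 1511 = 44862, q_5 = 7*2951 + 720 = 21377.

2/1, 21/10, 149/71, 1511/720, 6193/2951, 44862/21377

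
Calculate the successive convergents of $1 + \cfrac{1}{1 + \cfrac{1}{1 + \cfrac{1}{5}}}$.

1/1, 2/1, 3/2, 17/11

Using the convergent recurrence p_i = a_i*p_{i-1} + p_{i-2}, q_i = a_i*q_{i-1} + q_{i-2} with p_{-2}=0, p_{-1}=1, q_{-2}=1, q_{-1}=0:
  i=0: a_0=1, p_0 = 1*1 + 0 = 1, q_0 = 1*0 + 1 = 1.
  i=1: a_1=1, p_1 = 1*1 + 1 = 2, q_1 = 1*1 + 0 = 1.
  i=2: a_2=1, p_2 = 1*2 + 1 = 3, q_2 = 1*1 + 1 = 2.
  i=3: a_3=5, p_3 = 5*3 + 2 = 17, q_3 = 5*2 + 1 = 11.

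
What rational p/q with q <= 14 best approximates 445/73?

61/10

Expand x = 445/73 as a continued fraction with the Euclidean algorithm:
  445 = 6*73 + 7, so a_0 = 6.
  73 = 10*7 + 3, so a_1 = 10.
  7 = 2*3 + 1, so a_2 = 2.
  3 = 3*1 + 0, so a_3 = 3.
so x = [6; 10, 2, 3].
Convergents (p_i = a_i*p_{i-1} + p_{i-2}, q_i = a_i*q_{i-1} + q_{i-2} with p_{-2}=0, p_{-1}=1, q_{-2}=1, q_{-1}=0), until the denominator exceeds 14:
  i=0: a_0=6, p_0 = 6*1 + 0 = 6, q_0 = 6*0 + 1 = 1.
  i=1: a_1=10, p_1 = 10*6 + 1 = 61, q_1 = 10*1 + 0 = 10.
  i=2: a_2=2, p_2 = 2*61 + 6 = 128, q_2 = 2*10 + 1 = 21.
q_2 = 21 > 14, so the last convergent with denominator <= 14 is p_1/q_1 = 61/10.
The closest fraction with denominator <= 14 is either p_1/q_1 or the intermediate fraction (k*p_1 + p_0)/(k*q_1 + q_0) with the largest k >= 1 whose denominator stays <= 14; these approach x as k grows, and every other convergent or intermediate fraction in range is farther away.
Largest k: floor((14 - q_0)/q_1) = floor((14 - 1)/10) = 1.
That gives (1*61 + 6)/(1*10 + 1) = 67/11.
Compare the errors: |x - 61/10| = |445*10 - 61*73|/(73*10) = 3/730, and |x - 67/11| = |445*11 - 67*73|/(73*11) = 4/803.
Cross-multiplying, 3*803 = 2409 < 2920 = 4*730, so 3/730 is smaller: the convergent 61/10 is closer to x than 67/11.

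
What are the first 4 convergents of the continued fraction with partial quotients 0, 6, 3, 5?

Using the convergent recurrence p_i = a_i*p_{i-1} + p_{i-2}, q_i = a_i*q_{i-1} + q_{i-2} with p_{-2}=0, p_{-1}=1, q_{-2}=1, q_{-1}=0:
  i=0: a_0=0, p_0 = 0*1 + 0 = 0, q_0 = 0*0 + 1 = 1.
  i=1: a_1=6, p_1 = 6*0 + 1 = 1, q_1 = 6*1 + 0 = 6.
  i=2: a_2=3, p_2 = 3*1 + 0 = 3, q_2 = 3*6 + 1 = 19.
  i=3: a_3=5, p_3 = 5*3 + 1 = 16, q_3 = 5*19 + 6 = 101.

0/1, 1/6, 3/19, 16/101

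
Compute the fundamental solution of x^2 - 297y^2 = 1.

First expand sqrt(297) as a continued fraction. With x_i = (sqrt(297) + m_i)/d_i and (m_0, d_0) = (0, 1): a_0 = floor(sqrt(297)) = 17, since 17^2 = 289 <= 297 < 324 = 18^2.
Iterate m_{i+1} = d_i*a_i - m_i, d_{i+1} = (297 - m_{i+1}^2)/d_i, a_{i+1} = floor((a_0 + m_{i+1})/d_{i+1}):
  m_1 = 1*17 - 0 = 17, d_1 = (297 - 17^2)/1 = 8/1 = 8, a_1 = floor((17 + 17)/8) = 4.
  m_2 = 8*4 - 17 = 15, d_2 = (297 - 15^2)/8 = 72/8 = 9, a_2 = floor((17 + 15)/9) = 3.
  m_3 = 9*3 - 15 = 12, d_3 = (297 - 12^2)/9 = 153/9 = 17, a_3 = floor((17 + 12)/17) = 1.
  m_4 = 17*1 - 12 = 5, d_4 = (297 - 5^2)/17 = 272/17 = 16, a_4 = floor((17 + 5)/16) = 1.
  m_5 = 16*1 - 5 = 11, d_5 = (297 - 11^2)/16 = 176/16 = 11, a_5 = floor((17 + 11)/11) = 2.
  m_6 = 11*2 - 11 = 11, d_6 = (297 - 11^2)/11 = 176/11 = 16, a_6 = floor((17 + 11)/16) = 1.
  m_7 = 16*1 - 11 = 5, d_7 = (297 - 5^2)/16 = 272/16 = 17, a_7 = floor((17 + 5)/17) = 1.
  m_8 = 17*1 - 5 = 12, d_8 = (297 - 12^2)/17 = 153/17 = 9, a_8 = floor((17 + 12)/9) = 3.
  m_9 = 9*3 - 12 = 15, d_9 = (297 - 15^2)/9 = 72/9 = 8, a_9 = floor((17 + 15)/8) = 4.
  m_10 = 8*4 - 15 = 17, d_10 = (297 - 17^2)/8 = 8/8 = 1, a_10 = floor((17 + 17)/1) = 34.
  m_11 = 1*34 - 17 = 17, d_11 = (297 - 17^2)/1 = 8/1 = 8: (m_11, d_11) = (m_1, d_1) = (17, 8), so from here the quotients repeat a_1, ..., a_10; the period length is 10.
So sqrt(297) = [17; (4, 3, 1, 1, 2, 1, 1, 3, 4, 34)] with period length k = 10.
k is even, so the fundamental solution of x^2 - 297y^2 = 1 is (p_{k-1}, q_{k-1}) = (p_9, q_9); compute convergents through index 9.
Convergents (p_i = a_i*p_{i-1} + p_{i-2}, q_i = a_i*q_{i-1} + q_{i-2} with p_{-2}=0, p_{-1}=1, q_{-2}=1, q_{-1}=0):
  i=0: a_0=17, p_0 = 17*1 + 0 = 17, q_0 = 17*0 + 1 = 1.
  i=1: a_1=4, p_1 = 4*17 + 1 = 69, q_1 = 4*1 + 0 = 4.
  i=2: a_2=3, p_2 = 3*69 + 17 = 224, q_2 = 3*4 + 1 = 13.
  i=3: a_3=1, p_3 = 1*224 + 69 = 293, q_3 = 1*13 + 4 = 17.
  i=4: a_4=1, p_4 = 1*293 + 224 = 517, q_4 = 1*17 + 13 = 30.
  i=5: a_5=2, p_5 = 2*517 + 293 = 1327, q_5 = 2*30 + 17 = 77.
  i=6: a_6=1, p_6 = 1*1327 + 517 = 1844, q_6 = 1*77 + 30 = 107.
  i=7: a_7=1, p_7 = 1*1844 + 1327 = 3171, q_7 = 1*107 + 77 = 184.
  i=8: a_8=3, p_8 = 3*3171 + 1844 = 11357, q_8 = 3*184 + 107 = 659.
  i=9: a_9=4, p_9 = 4*11357 + 3171 = 48599, q_9 = 4*659 + 184 = 2820.
Check: 48599^2 - 297*2820^2 = 2361862801 - 2361862800 = 1, so (x, y) = (48599, 2820) solves the equation, and by the theorem it is the least positive solution.

(x, y) = (48599, 2820)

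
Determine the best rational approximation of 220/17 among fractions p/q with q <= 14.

181/14

Expand x = 220/17 as a continued fraction with the Euclidean algorithm:
  220 = 12*17 + 16, so a_0 = 12.
  17 = 1*16 + 1, so a_1 = 1.
  16 = 16*1 + 0, so a_2 = 16.
so x = [12; 1, 16].
Convergents (p_i = a_i*p_{i-1} + p_{i-2}, q_i = a_i*q_{i-1} + q_{i-2} with p_{-2}=0, p_{-1}=1, q_{-2}=1, q_{-1}=0), until the denominator exceeds 14:
  i=0: a_0=12, p_0 = 12*1 + 0 = 12, q_0 = 12*0 + 1 = 1.
  i=1: a_1=1, p_1 = 1*12 + 1 = 13, q_1 = 1*1 + 0 = 1.
  i=2: a_2=16, p_2 = 16*13 + 12 = 220, q_2 = 16*1 + 1 = 17.
q_2 = 17 > 14, so the last convergent with denominator <= 14 is p_1/q_1 = 13/1.
The closest fraction with denominator <= 14 is either p_1/q_1 or the intermediate fraction (k*p_1 + p_0)/(k*q_1 + q_0) with the largest k >= 1 whose denominator stays <= 14; these approach x as k grows, and every other convergent or intermediate fraction in range is farther away.
Largest k: floor((14 - q_0)/q_1) = floor((14 - 1)/1) = 13.
That gives (13*13 + 12)/(13*1 + 1) = 181/14.
Compare the errors: |x - 13/1| = |220*1 - 13*17|/(17*1) = 1/17, and |x - 181/14| = |220*14 - 181*17|/(17*14) = 3/238.
Cross-multiplying, 3*17 = 51 < 238 = 1*238, so 3/238 is smaller: the intermediate fraction 181/14 is closer to x than 13/1.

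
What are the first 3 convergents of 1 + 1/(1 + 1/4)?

1/1, 2/1, 9/5

Using the convergent recurrence p_i = a_i*p_{i-1} + p_{i-2}, q_i = a_i*q_{i-1} + q_{i-2} with p_{-2}=0, p_{-1}=1, q_{-2}=1, q_{-1}=0:
  i=0: a_0=1, p_0 = 1*1 + 0 = 1, q_0 = 1*0 + 1 = 1.
  i=1: a_1=1, p_1 = 1*1 + 1 = 2, q_1 = 1*1 + 0 = 1.
  i=2: a_2=4, p_2 = 4*2 + 1 = 9, q_2 = 4*1 + 1 = 5.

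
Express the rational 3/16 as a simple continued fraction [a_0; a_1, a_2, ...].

[0; 5, 3]

Run the Euclidean algorithm on 3 and 16; the successive quotients are the partial quotients a_0, a_1, ... (each step inverts the fractional part left over by the previous one):
  3 = 0*16 + 3, so a_0 = 0.
  16 = 5*3 + 1, so a_1 = 5.
  3 = 3*1 + 0, so a_2 = 3.
The remainder reaches 0 after 3 divisions, so the expansion has 3 partial quotients, read off in order.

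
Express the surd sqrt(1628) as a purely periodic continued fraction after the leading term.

Write x_i = (sqrt(1628) + m_i)/d_i with (m_0, d_0) = (0, 1). a_0 = floor(sqrt(1628)) = 40, since 40^2 = 1600 <= 1628 < 1681 = 41^2.
Iterate m_{i+1} = d_i*a_i - m_i, d_{i+1} = (1628 - m_{i+1}^2)/d_i, a_{i+1} = floor((a_0 + m_{i+1})/d_{i+1}):
  m_1 = 1*40 - 0 = 40, d_1 = (1628 - 40^2)/1 = 28/1 = 28, a_1 = floor((40 + 40)/28) = 2.
  m_2 = 28*2 - 40 = 16, d_2 = (1628 - 16^2)/28 = 1372/28 = 49, a_2 = floor((40 + 16)/49) = 1.
  m_3 = 49*1 - 16 = 33, d_3 = (1628 - 33^2)/49 = 539/49 = 11, a_3 = floor((40 + 33)/11) = 6.
  m_4 = 11*6 - 33 = 33, d_4 = (1628 - 33^2)/11 = 539/11 = 49, a_4 = floor((40 + 33)/49) = 1.
  m_5 = 49*1 - 33 = 16, d_5 = (1628 - 16^2)/49 = 1372/49 = 28, a_5 = floor((40 + 16)/28) = 2.
  m_6 = 28*2 - 16 = 40, d_6 = (1628 - 40^2)/28 = 28/28 = 1, a_6 = floor((40 + 40)/1) = 80.
  m_7 = 1*80 - 40 = 40, d_7 = (1628 - 40^2)/1 = 28/1 = 28: (m_7, d_7) = (m_1, d_1) = (40, 28), so from here the quotients repeat a_1, ..., a_6; the period length is 6.
Hence the expansion of sqrt(1628) is a_0 = 40 followed by the repeating block 2, 1, 6, 1, 2, 80 (period 6).

[40; (2, 1, 6, 1, 2, 80)]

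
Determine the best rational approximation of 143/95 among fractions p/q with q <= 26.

Expand x = 143/95 as a continued fraction with the Euclidean algorithm:
  143 = 1*95 + 48, so a_0 = 1.
  95 = 1*48 + 47, so a_1 = 1.
  48 = 1*47 + 1, so a_2 = 1.
  47 = 47*1 + 0, so a_3 = 47.
so x = [1; 1, 1, 47].
Convergents (p_i = a_i*p_{i-1} + p_{i-2}, q_i = a_i*q_{i-1} + q_{i-2} with p_{-2}=0, p_{-1}=1, q_{-2}=1, q_{-1}=0), until the denominator exceeds 26:
  i=0: a_0=1, p_0 = 1*1 + 0 = 1, q_0 = 1*0 + 1 = 1.
  i=1: a_1=1, p_1 = 1*1 + 1 = 2, q_1 = 1*1 + 0 = 1.
  i=2: a_2=1, p_2 = 1*2 + 1 = 3, q_2 = 1*1 + 1 = 2.
  i=3: a_3=47, p_3 = 47*3 + 2 = 143, q_3 = 47*2 + 1 = 95.
q_3 = 95 > 26, so the last convergent with denominator <= 26 is p_2/q_2 = 3/2.
The closest fraction with denominator <= 26 is either p_2/q_2 or the intermediate fraction (k*p_2 + p_1)/(k*q_2 + q_1) with the largest k >= 1 whose denominator stays <= 26; these approach x as k grows, and every other convergent or intermediate fraction in range is farther away.
Largest k: floor((26 - q_1)/q_2) = floor((26 - 1)/2) = 12.
That gives (12*3 + 2)/(12*2 + 1) = 38/25.
Compare the errors: |x - 3/2| = |143*2 - 3*95|/(95*2) = 1/190, and |x - 38/25| = |143*25 - 38*95|/(95*25) = 35/2375.
Cross-multiplying, 1*2375 = 2375 < 6650 = 35*190, so 1/190 is smaller: the convergent 3/2 is closer to x than 38/25.

3/2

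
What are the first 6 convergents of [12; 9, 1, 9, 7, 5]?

Using the convergent recurrence p_i = a_i*p_{i-1} + p_{i-2}, q_i = a_i*q_{i-1} + q_{i-2} with p_{-2}=0, p_{-1}=1, q_{-2}=1, q_{-1}=0:
  i=0: a_0=12, p_0 = 12*1 + 0 = 12, q_0 = 12*0 + 1 = 1.
  i=1: a_1=9, p_1 = 9*12 + 1 = 109, q_1 = 9*1 + 0 = 9.
  i=2: a_2=1, p_2 = 1*109 + 12 = 121, q_2 = 1*9 + 1 = 10.
  i=3: a_3=9, p_3 = 9*121 + 109 = 1198, q_3 = 9*10 + 9 = 99.
  i=4: a_4=7, p_4 = 7*1198 + 121 = 8507, q_4 = 7*99 + 10 = 703.
  i=5: a_5=5, p_5 = 5*8507 + 1198 = 43733, q_5 = 5*703 + 99 = 3614.

12/1, 109/9, 121/10, 1198/99, 8507/703, 43733/3614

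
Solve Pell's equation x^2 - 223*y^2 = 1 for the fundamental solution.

First expand sqrt(223) as a continued fraction. With x_i = (sqrt(223) + m_i)/d_i and (m_0, d_0) = (0, 1): a_0 = floor(sqrt(223)) = 14, since 14^2 = 196 <= 223 < 225 = 15^2.
Iterate m_{i+1} = d_i*a_i - m_i, d_{i+1} = (223 - m_{i+1}^2)/d_i, a_{i+1} = floor((a_0 + m_{i+1})/d_{i+1}):
  m_1 = 1*14 - 0 = 14, d_1 = (223 - 14^2)/1 = 27/1 = 27, a_1 = floor((14 + 14)/27) = 1.
  m_2 = 27*1 - 14 = 13, d_2 = (223 - 13^2)/27 = 54/27 = 2, a_2 = floor((14 + 13)/2) = 13.
  m_3 = 2*13 - 13 = 13, d_3 = (223 - 13^2)/2 = 54/2 = 27, a_3 = floor((14 + 13)/27) = 1.
  m_4 = 27*1 - 13 = 14, d_4 = (223 - 14^2)/27 = 27/27 = 1, a_4 = floor((14 + 14)/1) = 28.
  m_5 = 1*28 - 14 = 14, d_5 = (223 - 14^2)/1 = 27/1 = 27: (m_5, d_5) = (m_1, d_1) = (14, 27), so from here the quotients repeat a_1, ..., a_4; the period length is 4.
So sqrt(223) = [14; (1, 13, 1, 28)] with period length k = 4.
k is even, so the fundamental solution of x^2 - 223y^2 = 1 is (p_{k-1}, q_{k-1}) = (p_3, q_3); compute convergents through index 3.
Convergents (p_i = a_i*p_{i-1} + p_{i-2}, q_i = a_i*q_{i-1} + q_{i-2} with p_{-2}=0, p_{-1}=1, q_{-2}=1, q_{-1}=0):
  i=0: a_0=14, p_0 = 14*1 + 0 = 14, q_0 = 14*0 + 1 = 1.
  i=1: a_1=1, p_1 = 1*14 + 1 = 15, q_1 = 1*1 + 0 = 1.
  i=2: a_2=13, p_2 = 13*15 + 14 = 209, q_2 = 13*1 + 1 = 14.
  i=3: a_3=1, p_3 = 1*209 + 15 = 224, q_3 = 1*14 + 1 = 15.
Check: 224^2 - 223*15^2 = 50176 - 50175 = 1, so (x, y) = (224, 15) solves the equation, and by the theorem it is the least positive solution.

(x, y) = (224, 15)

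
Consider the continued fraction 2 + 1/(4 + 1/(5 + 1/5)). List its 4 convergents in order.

2/1, 9/4, 47/21, 244/109

Using the convergent recurrence p_i = a_i*p_{i-1} + p_{i-2}, q_i = a_i*q_{i-1} + q_{i-2} with p_{-2}=0, p_{-1}=1, q_{-2}=1, q_{-1}=0:
  i=0: a_0=2, p_0 = 2*1 + 0 = 2, q_0 = 2*0 + 1 = 1.
  i=1: a_1=4, p_1 = 4*2 + 1 = 9, q_1 = 4*1 + 0 = 4.
  i=2: a_2=5, p_2 = 5*9 + 2 = 47, q_2 = 5*4 + 1 = 21.
  i=3: a_3=5, p_3 = 5*47 + 9 = 244, q_3 = 5*21 + 4 = 109.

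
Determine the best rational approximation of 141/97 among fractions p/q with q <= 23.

Expand x = 141/97 as a continued fraction with the Euclidean algorithm:
  141 = 1*97 + 44, so a_0 = 1.
  97 = 2*44 + 9, so a_1 = 2.
  44 = 4*9 + 8, so a_2 = 4.
  9 = 1*8 + 1, so a_3 = 1.
  8 = 8*1 + 0, so a_4 = 8.
so x = [1; 2, 4, 1, 8].
Convergents (p_i = a_i*p_{i-1} + p_{i-2}, q_i = a_i*q_{i-1} + q_{i-2} with p_{-2}=0, p_{-1}=1, q_{-2}=1, q_{-1}=0), until the denominator exceeds 23:
  i=0: a_0=1, p_0 = 1*1 + 0 = 1, q_0 = 1*0 + 1 = 1.
  i=1: a_1=2, p_1 = 2*1 + 1 = 3, q_1 = 2*1 + 0 = 2.
  i=2: a_2=4, p_2 = 4*3 + 1 = 13, q_2 = 4*2 + 1 = 9.
  i=3: a_3=1, p_3 = 1*13 + 3 = 16, q_3 = 1*9 + 2 = 11.
  i=4: a_4=8, p_4 = 8*16 + 13 = 141, q_4 = 8*11 + 9 = 97.
q_4 = 97 > 23, so the last convergent with denominator <= 23 is p_3/q_3 = 16/11.
The closest fraction with denominator <= 23 is either p_3/q_3 or the intermediate fraction (k*p_3 + p_2)/(k*q_3 + q_2) with the largest k >= 1 whose denominator stays <= 23; these approach x as k grows, and every other convergent or intermediate fraction in range is farther away.
Largest k: floor((23 - q_2)/q_3) = floor((23 - 9)/11) = 1.
That gives (1*16 + 13)/(1*11 + 9) = 29/20.
Compare the errors: |x - 16/11| = |141*11 - 16*97|/(97*11) = 1/1067, and |x - 29/20| = |141*20 - 29*97|/(97*20) = 7/1940.
Cross-multiplying, 1*1940 = 1940 < 7469 = 7*1067, so 1/1067 is smaller: the convergent 16/11 is closer to x than 29/20.

16/11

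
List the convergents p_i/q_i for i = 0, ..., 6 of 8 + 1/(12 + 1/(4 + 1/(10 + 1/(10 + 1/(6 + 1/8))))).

8/1, 97/12, 396/49, 4057/502, 40966/5069, 249853/30916, 2039790/252397

Using the convergent recurrence p_i = a_i*p_{i-1} + p_{i-2}, q_i = a_i*q_{i-1} + q_{i-2} with p_{-2}=0, p_{-1}=1, q_{-2}=1, q_{-1}=0:
  i=0: a_0=8, p_0 = 8*1 + 0 = 8, q_0 = 8*0 + 1 = 1.
  i=1: a_1=12, p_1 = 12*8 + 1 = 97, q_1 = 12*1 + 0 = 12.
  i=2: a_2=4, p_2 = 4*97 + 8 = 396, q_2 = 4*12 + 1 = 49.
  i=3: a_3=10, p_3 = 10*396 + 97 = 4057, q_3 = 10*49 + 12 = 502.
  i=4: a_4=10, p_4 = 10*4057 + 396 = 40966, q_4 = 10*502 + 49 = 5069.
  i=5: a_5=6, p_5 = 6*40966 + 4057 = 249853, q_5 = 6*5069 + 502 = 30916.
  i=6: a_6=8, p_6 = 8*249853 + 40966 = 2039790, q_6 = 8*30916 + 5069 = 252397.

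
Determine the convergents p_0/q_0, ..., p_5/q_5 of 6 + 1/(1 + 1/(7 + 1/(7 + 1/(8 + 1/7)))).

6/1, 7/1, 55/8, 392/57, 3191/464, 22729/3305

Using the convergent recurrence p_i = a_i*p_{i-1} + p_{i-2}, q_i = a_i*q_{i-1} + q_{i-2} with p_{-2}=0, p_{-1}=1, q_{-2}=1, q_{-1}=0:
  i=0: a_0=6, p_0 = 6*1 + 0 = 6, q_0 = 6*0 + 1 = 1.
  i=1: a_1=1, p_1 = 1*6 + 1 = 7, q_1 = 1*1 + 0 = 1.
  i=2: a_2=7, p_2 = 7*7 + 6 = 55, q_2 = 7*1 + 1 = 8.
  i=3: a_3=7, p_3 = 7*55 + 7 = 392, q_3 = 7*8 + 1 = 57.
  i=4: a_4=8, p_4 = 8*392 + 55 = 3191, q_4 = 8*57 + 8 = 464.
  i=5: a_5=7, p_5 = 7*3191 + 392 = 22729, q_5 = 7*464 + 57 = 3305.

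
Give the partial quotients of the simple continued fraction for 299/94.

Run the Euclidean algorithm on 299 and 94; the successive quotients are the partial quotients a_0, a_1, ... (each step inverts the fractional part left over by the previous one):
  299 = 3*94 + 17, so a_0 = 3.
  94 = 5*17 + 9, so a_1 = 5.
  17 = 1*9 + 8, so a_2 = 1.
  9 = 1*8 + 1, so a_3 = 1.
  8 = 8*1 + 0, so a_4 = 8.
The remainder reaches 0 after 5 divisions, so the expansion has 5 partial quotients, read off in order.

[3; 5, 1, 1, 8]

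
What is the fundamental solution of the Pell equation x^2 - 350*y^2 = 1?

(x, y) = (449, 24)

First expand sqrt(350) as a continued fraction. With x_i = (sqrt(350) + m_i)/d_i and (m_0, d_0) = (0, 1): a_0 = floor(sqrt(350)) = 18, since 18^2 = 324 <= 350 < 361 = 19^2.
Iterate m_{i+1} = d_i*a_i - m_i, d_{i+1} = (350 - m_{i+1}^2)/d_i, a_{i+1} = floor((a_0 + m_{i+1})/d_{i+1}):
  m_1 = 1*18 - 0 = 18, d_1 = (350 - 18^2)/1 = 26/1 = 26, a_1 = floor((18 + 18)/26) = 1.
  m_2 = 26*1 - 18 = 8, d_2 = (350 - 8^2)/26 = 286/26 = 11, a_2 = floor((18 + 8)/11) = 2.
  m_3 = 11*2 - 8 = 14, d_3 = (350 - 14^2)/11 = 154/11 = 14, a_3 = floor((18 + 14)/14) = 2.
  m_4 = 14*2 - 14 = 14, d_4 = (350 - 14^2)/14 = 154/14 = 11, a_4 = floor((18 + 14)/11) = 2.
  m_5 = 11*2 - 14 = 8, d_5 = (350 - 8^2)/11 = 286/11 = 26, a_5 = floor((18 + 8)/26) = 1.
  m_6 = 26*1 - 8 = 18, d_6 = (350 - 18^2)/26 = 26/26 = 1, a_6 = floor((18 + 18)/1) = 36.
  m_7 = 1*36 - 18 = 18, d_7 = (350 - 18^2)/1 = 26/1 = 26: (m_7, d_7) = (m_1, d_1) = (18, 26), so from here the quotients repeat a_1, ..., a_6; the period length is 6.
So sqrt(350) = [18; (1, 2, 2, 2, 1, 36)] with period length k = 6.
k is even, so the fundamental solution of x^2 - 350y^2 = 1 is (p_{k-1}, q_{k-1}) = (p_5, q_5); compute convergents through index 5.
Convergents (p_i = a_i*p_{i-1} + p_{i-2}, q_i = a_i*q_{i-1} + q_{i-2} with p_{-2}=0, p_{-1}=1, q_{-2}=1, q_{-1}=0):
  i=0: a_0=18, p_0 = 18*1 + 0 = 18, q_0 = 18*0 + 1 = 1.
  i=1: a_1=1, p_1 = 1*18 + 1 = 19, q_1 = 1*1 + 0 = 1.
  i=2: a_2=2, p_2 = 2*19 + 18 = 56, q_2 = 2*1 + 1 = 3.
  i=3: a_3=2, p_3 = 2*56 + 19 = 131, q_3 = 2*3 + 1 = 7.
  i=4: a_4=2, p_4 = 2*131 + 56 = 318, q_4 = 2*7 + 3 = 17.
  i=5: a_5=1, p_5 = 1*318 + 131 = 449, q_5 = 1*17 + 7 = 24.
Check: 449^2 - 350*24^2 = 201601 - 201600 = 1, so (x, y) = (449, 24) solves the equation, and by the theorem it is the least positive solution.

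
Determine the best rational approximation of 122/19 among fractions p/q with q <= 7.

Expand x = 122/19 as a continued fraction with the Euclidean algorithm:
  122 = 6*19 + 8, so a_0 = 6.
  19 = 2*8 + 3, so a_1 = 2.
  8 = 2*3 + 2, so a_2 = 2.
  3 = 1*2 + 1, so a_3 = 1.
  2 = 2*1 + 0, so a_4 = 2.
so x = [6; 2, 2, 1, 2].
Convergents (p_i = a_i*p_{i-1} + p_{i-2}, q_i = a_i*q_{i-1} + q_{i-2} with p_{-2}=0, p_{-1}=1, q_{-2}=1, q_{-1}=0), until the denominator exceeds 7:
  i=0: a_0=6, p_0 = 6*1 + 0 = 6, q_0 = 6*0 + 1 = 1.
  i=1: a_1=2, p_1 = 2*6 + 1 = 13, q_1 = 2*1 + 0 = 2.
  i=2: a_2=2, p_2 = 2*13 + 6 = 32, q_2 = 2*2 + 1 = 5.
  i=3: a_3=1, p_3 = 1*32 + 13 = 45, q_3 = 1*5 + 2 = 7.
  i=4: a_4=2, p_4 = 2*45 + 32 = 122, q_4 = 2*7 + 5 = 19.
q_4 = 19 > 7, so the last convergent with denominator <= 7 is p_3/q_3 = 45/7.
The closest fraction with denominator <= 7 is either p_3/q_3 or the intermediate fraction (k*p_3 + p_2)/(k*q_3 + q_2) with the largest k >= 1 whose denominator stays <= 7; these approach x as k grows, and every other convergent or intermediate fraction in range is farther away.
Largest k: floor((7 - q_2)/q_3) = floor((7 - 5)/7) = 0.
Since k = 0, no intermediate fraction beyond p_3/q_3 has denominator <= 7, so the convergent 45/7 is the closest (its error is |122*7 - 45*19|/(19*7) = 1/133).

45/7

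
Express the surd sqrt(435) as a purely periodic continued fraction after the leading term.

Write x_i = (sqrt(435) + m_i)/d_i with (m_0, d_0) = (0, 1). a_0 = floor(sqrt(435)) = 20, since 20^2 = 400 <= 435 < 441 = 21^2.
Iterate m_{i+1} = d_i*a_i - m_i, d_{i+1} = (435 - m_{i+1}^2)/d_i, a_{i+1} = floor((a_0 + m_{i+1})/d_{i+1}):
  m_1 = 1*20 - 0 = 20, d_1 = (435 - 20^2)/1 = 35/1 = 35, a_1 = floor((20 + 20)/35) = 1.
  m_2 = 35*1 - 20 = 15, d_2 = (435 - 15^2)/35 = 210/35 = 6, a_2 = floor((20 + 15)/6) = 5.
  m_3 = 6*5 - 15 = 15, d_3 = (435 - 15^2)/6 = 210/6 = 35, a_3 = floor((20 + 15)/35) = 1.
  m_4 = 35*1 - 15 = 20, d_4 = (435 - 20^2)/35 = 35/35 = 1, a_4 = floor((20 + 20)/1) = 40.
  m_5 = 1*40 - 20 = 20, d_5 = (435 - 20^2)/1 = 35/1 = 35: (m_5, d_5) = (m_1, d_1) = (20, 35), so from here the quotients repeat a_1, ..., a_4; the period length is 4.
Hence the expansion of sqrt(435) is a_0 = 20 followed by the repeating block 1, 5, 1, 40 (period 4).

[20; (1, 5, 1, 40)]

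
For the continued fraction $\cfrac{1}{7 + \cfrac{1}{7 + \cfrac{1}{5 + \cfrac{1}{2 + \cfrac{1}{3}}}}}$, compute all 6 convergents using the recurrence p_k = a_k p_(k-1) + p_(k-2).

0/1, 1/7, 7/50, 36/257, 79/564, 273/1949

Using the convergent recurrence p_i = a_i*p_{i-1} + p_{i-2}, q_i = a_i*q_{i-1} + q_{i-2} with p_{-2}=0, p_{-1}=1, q_{-2}=1, q_{-1}=0:
  i=0: a_0=0, p_0 = 0*1 + 0 = 0, q_0 = 0*0 + 1 = 1.
  i=1: a_1=7, p_1 = 7*0 + 1 = 1, q_1 = 7*1 + 0 = 7.
  i=2: a_2=7, p_2 = 7*1 + 0 = 7, q_2 = 7*7 + 1 = 50.
  i=3: a_3=5, p_3 = 5*7 + 1 = 36, q_3 = 5*50 + 7 = 257.
  i=4: a_4=2, p_4 = 2*36 + 7 = 79, q_4 = 2*257 + 50 = 564.
  i=5: a_5=3, p_5 = 3*79 + 36 = 273, q_5 = 3*564 + 257 = 1949.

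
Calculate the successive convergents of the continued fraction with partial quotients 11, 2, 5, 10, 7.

11/1, 23/2, 126/11, 1283/112, 9107/795

Using the convergent recurrence p_i = a_i*p_{i-1} + p_{i-2}, q_i = a_i*q_{i-1} + q_{i-2} with p_{-2}=0, p_{-1}=1, q_{-2}=1, q_{-1}=0:
  i=0: a_0=11, p_0 = 11*1 + 0 = 11, q_0 = 11*0 + 1 = 1.
  i=1: a_1=2, p_1 = 2*11 + 1 = 23, q_1 = 2*1 + 0 = 2.
  i=2: a_2=5, p_2 = 5*23 + 11 = 126, q_2 = 5*2 + 1 = 11.
  i=3: a_3=10, p_3 = 10*126 + 23 = 1283, q_3 = 10*11 + 2 = 112.
  i=4: a_4=7, p_4 = 7*1283 + 126 = 9107, q_4 = 7*112 + 11 = 795.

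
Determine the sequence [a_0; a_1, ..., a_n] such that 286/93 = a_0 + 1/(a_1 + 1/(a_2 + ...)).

[3; 13, 3, 2]

Run the Euclidean algorithm on 286 and 93; the successive quotients are the partial quotients a_0, a_1, ... (each step inverts the fractional part left over by the previous one):
  286 = 3*93 + 7, so a_0 = 3.
  93 = 13*7 + 2, so a_1 = 13.
  7 = 3*2 + 1, so a_2 = 3.
  2 = 2*1 + 0, so a_3 = 2.
The remainder reaches 0 after 4 divisions, so the expansion has 4 partial quotients, read off in order.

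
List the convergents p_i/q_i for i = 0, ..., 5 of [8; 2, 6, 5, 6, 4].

8/1, 17/2, 110/13, 567/67, 3512/415, 14615/1727

Using the convergent recurrence p_i = a_i*p_{i-1} + p_{i-2}, q_i = a_i*q_{i-1} + q_{i-2} with p_{-2}=0, p_{-1}=1, q_{-2}=1, q_{-1}=0:
  i=0: a_0=8, p_0 = 8*1 + 0 = 8, q_0 = 8*0 + 1 = 1.
  i=1: a_1=2, p_1 = 2*8 + 1 = 17, q_1 = 2*1 + 0 = 2.
  i=2: a_2=6, p_2 = 6*17 + 8 = 110, q_2 = 6*2 + 1 = 13.
  i=3: a_3=5, p_3 = 5*110 + 17 = 567, q_3 = 5*13 + 2 = 67.
  i=4: a_4=6, p_4 = 6*567 + 110 = 3512, q_4 = 6*67 + 13 = 415.
  i=5: a_5=4, p_5 = 4*3512 + 567 = 14615, q_5 = 4*415 + 67 = 1727.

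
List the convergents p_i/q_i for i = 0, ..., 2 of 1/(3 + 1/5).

Using the convergent recurrence p_i = a_i*p_{i-1} + p_{i-2}, q_i = a_i*q_{i-1} + q_{i-2} with p_{-2}=0, p_{-1}=1, q_{-2}=1, q_{-1}=0:
  i=0: a_0=0, p_0 = 0*1 + 0 = 0, q_0 = 0*0 + 1 = 1.
  i=1: a_1=3, p_1 = 3*0 + 1 = 1, q_1 = 3*1 + 0 = 3.
  i=2: a_2=5, p_2 = 5*1 + 0 = 5, q_2 = 5*3 + 1 = 16.

0/1, 1/3, 5/16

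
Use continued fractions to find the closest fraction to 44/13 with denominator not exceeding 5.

17/5

Expand x = 44/13 as a continued fraction with the Euclidean algorithm:
  44 = 3*13 + 5, so a_0 = 3.
  13 = 2*5 + 3, so a_1 = 2.
  5 = 1*3 + 2, so a_2 = 1.
  3 = 1*2 + 1, so a_3 = 1.
  2 = 2*1 + 0, so a_4 = 2.
so x = [3; 2, 1, 1, 2].
Convergents (p_i = a_i*p_{i-1} + p_{i-2}, q_i = a_i*q_{i-1} + q_{i-2} with p_{-2}=0, p_{-1}=1, q_{-2}=1, q_{-1}=0), until the denominator exceeds 5:
  i=0: a_0=3, p_0 = 3*1 + 0 = 3, q_0 = 3*0 + 1 = 1.
  i=1: a_1=2, p_1 = 2*3 + 1 = 7, q_1 = 2*1 + 0 = 2.
  i=2: a_2=1, p_2 = 1*7 + 3 = 10, q_2 = 1*2 + 1 = 3.
  i=3: a_3=1, p_3 = 1*10 + 7 = 17, q_3 = 1*3 + 2 = 5.
  i=4: a_4=2, p_4 = 2*17 + 10 = 44, q_4 = 2*5 + 3 = 13.
q_4 = 13 > 5, so the last convergent with denominator <= 5 is p_3/q_3 = 17/5.
The closest fraction with denominator <= 5 is either p_3/q_3 or the intermediate fraction (k*p_3 + p_2)/(k*q_3 + q_2) with the largest k >= 1 whose denominator stays <= 5; these approach x as k grows, and every other convergent or intermediate fraction in range is farther away.
Largest k: floor((5 - q_2)/q_3) = floor((5 - 3)/5) = 0.
Since k = 0, no intermediate fraction beyond p_3/q_3 has denominator <= 5, so the convergent 17/5 is the closest (its error is |44*5 - 17*13|/(13*5) = 1/65).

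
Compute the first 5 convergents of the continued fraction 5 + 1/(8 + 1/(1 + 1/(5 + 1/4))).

Using the convergent recurrence p_i = a_i*p_{i-1} + p_{i-2}, q_i = a_i*q_{i-1} + q_{i-2} with p_{-2}=0, p_{-1}=1, q_{-2}=1, q_{-1}=0:
  i=0: a_0=5, p_0 = 5*1 + 0 = 5, q_0 = 5*0 + 1 = 1.
  i=1: a_1=8, p_1 = 8*5 + 1 = 41, q_1 = 8*1 + 0 = 8.
  i=2: a_2=1, p_2 = 1*41 + 5 = 46, q_2 = 1*8 + 1 = 9.
  i=3: a_3=5, p_3 = 5*46 + 41 = 271, q_3 = 5*9 + 8 = 53.
  i=4: a_4=4, p_4 = 4*271 + 46 = 1130, q_4 = 4*53 + 9 = 221.

5/1, 41/8, 46/9, 271/53, 1130/221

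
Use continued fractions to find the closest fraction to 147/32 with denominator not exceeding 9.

23/5

Expand x = 147/32 as a continued fraction with the Euclidean algorithm:
  147 = 4*32 + 19, so a_0 = 4.
  32 = 1*19 + 13, so a_1 = 1.
  19 = 1*13 + 6, so a_2 = 1.
  13 = 2*6 + 1, so a_3 = 2.
  6 = 6*1 + 0, so a_4 = 6.
so x = [4; 1, 1, 2, 6].
Convergents (p_i = a_i*p_{i-1} + p_{i-2}, q_i = a_i*q_{i-1} + q_{i-2} with p_{-2}=0, p_{-1}=1, q_{-2}=1, q_{-1}=0), until the denominator exceeds 9:
  i=0: a_0=4, p_0 = 4*1 + 0 = 4, q_0 = 4*0 + 1 = 1.
  i=1: a_1=1, p_1 = 1*4 + 1 = 5, q_1 = 1*1 + 0 = 1.
  i=2: a_2=1, p_2 = 1*5 + 4 = 9, q_2 = 1*1 + 1 = 2.
  i=3: a_3=2, p_3 = 2*9 + 5 = 23, q_3 = 2*2 + 1 = 5.
  i=4: a_4=6, p_4 = 6*23 + 9 = 147, q_4 = 6*5 + 2 = 32.
q_4 = 32 > 9, so the last convergent with denominator <= 9 is p_3/q_3 = 23/5.
The closest fraction with denominator <= 9 is either p_3/q_3 or the intermediate fraction (k*p_3 + p_2)/(k*q_3 + q_2) with the largest k >= 1 whose denominator stays <= 9; these approach x as k grows, and every other convergent or intermediate fraction in range is farther away.
Largest k: floor((9 - q_2)/q_3) = floor((9 - 2)/5) = 1.
That gives (1*23 + 9)/(1*5 + 2) = 32/7.
Compare the errors: |x - 23/5| = |147*5 - 23*32|/(32*5) = 1/160, and |x - 32/7| = |147*7 - 32*32|/(32*7) = 5/224.
Cross-multiplying, 1*224 = 224 < 800 = 5*160, so 1/160 is smaller: the convergent 23/5 is closer to x than 32/7.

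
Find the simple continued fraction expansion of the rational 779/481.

Run the Euclidean algorithm on 779 and 481; the successive quotients are the partial quotients a_0, a_1, ... (each step inverts the fractional part left over by the previous one):
  779 = 1*481 + 298, so a_0 = 1.
  481 = 1*298 + 183, so a_1 = 1.
  298 = 1*183 + 115, so a_2 = 1.
  183 = 1*115 + 68, so a_3 = 1.
  115 = 1*68 + 47, so a_4 = 1.
  68 = 1*47 + 21, so a_5 = 1.
  47 = 2*21 + 5, so a_6 = 2.
  21 = 4*5 + 1, so a_7 = 4.
  5 = 5*1 + 0, so a_8 = 5.
The remainder reaches 0 after 9 divisions, so the expansion has 9 partial quotients, read off in order.

[1; 1, 1, 1, 1, 1, 2, 4, 5]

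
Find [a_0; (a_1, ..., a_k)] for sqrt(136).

[11; (1, 1, 1, 22)]

Write x_i = (sqrt(136) + m_i)/d_i with (m_0, d_0) = (0, 1). a_0 = floor(sqrt(136)) = 11, since 11^2 = 121 <= 136 < 144 = 12^2.
Iterate m_{i+1} = d_i*a_i - m_i, d_{i+1} = (136 - m_{i+1}^2)/d_i, a_{i+1} = floor((a_0 + m_{i+1})/d_{i+1}):
  m_1 = 1*11 - 0 = 11, d_1 = (136 - 11^2)/1 = 15/1 = 15, a_1 = floor((11 + 11)/15) = 1.
  m_2 = 15*1 - 11 = 4, d_2 = (136 - 4^2)/15 = 120/15 = 8, a_2 = floor((11 + 4)/8) = 1.
  m_3 = 8*1 - 4 = 4, d_3 = (136 - 4^2)/8 = 120/8 = 15, a_3 = floor((11 + 4)/15) = 1.
  m_4 = 15*1 - 4 = 11, d_4 = (136 - 11^2)/15 = 15/15 = 1, a_4 = floor((11 + 11)/1) = 22.
  m_5 = 1*22 - 11 = 11, d_5 = (136 - 11^2)/1 = 15/1 = 15: (m_5, d_5) = (m_1, d_1) = (11, 15), so from here the quotients repeat a_1, ..., a_4; the period length is 4.
Hence the expansion of sqrt(136) is a_0 = 11 followed by the repeating block 1, 1, 1, 22 (period 4).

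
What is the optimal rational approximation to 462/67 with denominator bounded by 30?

Expand x = 462/67 as a continued fraction with the Euclidean algorithm:
  462 = 6*67 + 60, so a_0 = 6.
  67 = 1*60 + 7, so a_1 = 1.
  60 = 8*7 + 4, so a_2 = 8.
  7 = 1*4 + 3, so a_3 = 1.
  4 = 1*3 + 1, so a_4 = 1.
  3 = 3*1 + 0, so a_5 = 3.
so x = [6; 1, 8, 1, 1, 3].
Convergents (p_i = a_i*p_{i-1} + p_{i-2}, q_i = a_i*q_{i-1} + q_{i-2} with p_{-2}=0, p_{-1}=1, q_{-2}=1, q_{-1}=0), until the denominator exceeds 30:
  i=0: a_0=6, p_0 = 6*1 + 0 = 6, q_0 = 6*0 + 1 = 1.
  i=1: a_1=1, p_1 = 1*6 + 1 = 7, q_1 = 1*1 + 0 = 1.
  i=2: a_2=8, p_2 = 8*7 + 6 = 62, q_2 = 8*1 + 1 = 9.
  i=3: a_3=1, p_3 = 1*62 + 7 = 69, q_3 = 1*9 + 1 = 10.
  i=4: a_4=1, p_4 = 1*69 + 62 = 131, q_4 = 1*10 + 9 = 19.
  i=5: a_5=3, p_5 = 3*131 + 69 = 462, q_5 = 3*19 + 10 = 67.
q_5 = 67 > 30, so the last convergent with denominator <= 30 is p_4/q_4 = 131/19.
The closest fraction with denominator <= 30 is either p_4/q_4 or the intermediate fraction (k*p_4 + p_3)/(k*q_4 + q_3) with the largest k >= 1 whose denominator stays <= 30; these approach x as k grows, and every other convergent or intermediate fraction in range is farther away.
Largest k: floor((30 - q_3)/q_4) = floor((30 - 10)/19) = 1.
That gives (1*131 + 69)/(1*19 + 10) = 200/29.
Compare the errors: |x - 131/19| = |462*19 - 131*67|/(67*19) = 1/1273, and |x - 200/29| = |462*29 - 200*67|/(67*29) = 2/1943.
Cross-multiplying, 1*1943 = 1943 < 2546 = 2*1273, so 1/1273 is smaller: the convergent 131/19 is closer to x than 200/29.

131/19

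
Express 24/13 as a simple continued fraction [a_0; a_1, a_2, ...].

[1; 1, 5, 2]

Run the Euclidean algorithm on 24 and 13; the successive quotients are the partial quotients a_0, a_1, ... (each step inverts the fractional part left over by the previous one):
  24 = 1*13 + 11, so a_0 = 1.
  13 = 1*11 + 2, so a_1 = 1.
  11 = 5*2 + 1, so a_2 = 5.
  2 = 2*1 + 0, so a_3 = 2.
The remainder reaches 0 after 4 divisions, so the expansion has 4 partial quotients, read off in order.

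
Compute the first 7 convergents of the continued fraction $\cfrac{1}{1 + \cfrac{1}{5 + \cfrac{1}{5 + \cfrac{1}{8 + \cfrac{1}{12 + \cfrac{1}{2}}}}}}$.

0/1, 1/1, 5/6, 26/31, 213/254, 2582/3079, 5377/6412

Using the convergent recurrence p_i = a_i*p_{i-1} + p_{i-2}, q_i = a_i*q_{i-1} + q_{i-2} with p_{-2}=0, p_{-1}=1, q_{-2}=1, q_{-1}=0:
  i=0: a_0=0, p_0 = 0*1 + 0 = 0, q_0 = 0*0 + 1 = 1.
  i=1: a_1=1, p_1 = 1*0 + 1 = 1, q_1 = 1*1 + 0 = 1.
  i=2: a_2=5, p_2 = 5*1 + 0 = 5, q_2 = 5*1 + 1 = 6.
  i=3: a_3=5, p_3 = 5*5 + 1 = 26, q_3 = 5*6 + 1 = 31.
  i=4: a_4=8, p_4 = 8*26 + 5 = 213, q_4 = 8*31 + 6 = 254.
  i=5: a_5=12, p_5 = 12*213 + 26 = 2582, q_5 = 12*254 + 31 = 3079.
  i=6: a_6=2, p_6 = 2*2582 + 213 = 5377, q_6 = 2*3079 + 254 = 6412.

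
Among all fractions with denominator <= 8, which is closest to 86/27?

Expand x = 86/27 as a continued fraction with the Euclidean algorithm:
  86 = 3*27 + 5, so a_0 = 3.
  27 = 5*5 + 2, so a_1 = 5.
  5 = 2*2 + 1, so a_2 = 2.
  2 = 2*1 + 0, so a_3 = 2.
so x = [3; 5, 2, 2].
Convergents (p_i = a_i*p_{i-1} + p_{i-2}, q_i = a_i*q_{i-1} + q_{i-2} with p_{-2}=0, p_{-1}=1, q_{-2}=1, q_{-1}=0), until the denominator exceeds 8:
  i=0: a_0=3, p_0 = 3*1 + 0 = 3, q_0 = 3*0 + 1 = 1.
  i=1: a_1=5, p_1 = 5*3 + 1 = 16, q_1 = 5*1 + 0 = 5.
  i=2: a_2=2, p_2 = 2*16 + 3 = 35, q_2 = 2*5 + 1 = 11.
q_2 = 11 > 8, so the last convergent with denominator <= 8 is p_1/q_1 = 16/5.
The closest fraction with denominator <= 8 is either p_1/q_1 or the intermediate fraction (k*p_1 + p_0)/(k*q_1 + q_0) with the largest k >= 1 whose denominator stays <= 8; these approach x as k grows, and every other convergent or intermediate fraction in range is farther away.
Largest k: floor((8 - q_0)/q_1) = floor((8 - 1)/5) = 1.
That gives (1*16 + 3)/(1*5 + 1) = 19/6.
Compare the errors: |x - 16/5| = |86*5 - 16*27|/(27*5) = 2/135, and |x - 19/6| = |86*6 - 19*27|/(27*6) = 3/162.
Cross-multiplying, 2*162 = 324 < 405 = 3*135, so 2/135 is smaller: the convergent 16/5 is closer to x than 19/6.

16/5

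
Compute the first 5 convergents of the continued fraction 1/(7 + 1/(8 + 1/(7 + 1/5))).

Using the convergent recurrence p_i = a_i*p_{i-1} + p_{i-2}, q_i = a_i*q_{i-1} + q_{i-2} with p_{-2}=0, p_{-1}=1, q_{-2}=1, q_{-1}=0:
  i=0: a_0=0, p_0 = 0*1 + 0 = 0, q_0 = 0*0 + 1 = 1.
  i=1: a_1=7, p_1 = 7*0 + 1 = 1, q_1 = 7*1 + 0 = 7.
  i=2: a_2=8, p_2 = 8*1 + 0 = 8, q_2 = 8*7 + 1 = 57.
  i=3: a_3=7, p_3 = 7*8 + 1 = 57, q_3 = 7*57 + 7 = 406.
  i=4: a_4=5, p_4 = 5*57 + 8 = 293, q_4 = 5*406 + 57 = 2087.

0/1, 1/7, 8/57, 57/406, 293/2087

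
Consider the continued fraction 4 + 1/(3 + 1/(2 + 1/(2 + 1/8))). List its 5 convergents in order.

4/1, 13/3, 30/7, 73/17, 614/143

Using the convergent recurrence p_i = a_i*p_{i-1} + p_{i-2}, q_i = a_i*q_{i-1} + q_{i-2} with p_{-2}=0, p_{-1}=1, q_{-2}=1, q_{-1}=0:
  i=0: a_0=4, p_0 = 4*1 + 0 = 4, q_0 = 4*0 + 1 = 1.
  i=1: a_1=3, p_1 = 3*4 + 1 = 13, q_1 = 3*1 + 0 = 3.
  i=2: a_2=2, p_2 = 2*13 + 4 = 30, q_2 = 2*3 + 1 = 7.
  i=3: a_3=2, p_3 = 2*30 + 13 = 73, q_3 = 2*7 + 3 = 17.
  i=4: a_4=8, p_4 = 8*73 + 30 = 614, q_4 = 8*17 + 7 = 143.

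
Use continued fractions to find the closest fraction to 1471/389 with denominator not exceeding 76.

121/32

Expand x = 1471/389 as a continued fraction with the Euclidean algorithm:
  1471 = 3*389 + 304, so a_0 = 3.
  389 = 1*304 + 85, so a_1 = 1.
  304 = 3*85 + 49, so a_2 = 3.
  85 = 1*49 + 36, so a_3 = 1.
  49 = 1*36 + 13, so a_4 = 1.
  36 = 2*13 + 10, so a_5 = 2.
  13 = 1*10 + 3, so a_6 = 1.
  10 = 3*3 + 1, so a_7 = 3.
  3 = 3*1 + 0, so a_8 = 3.
so x = [3; 1, 3, 1, 1, 2, 1, 3, 3].
Convergents (p_i = a_i*p_{i-1} + p_{i-2}, q_i = a_i*q_{i-1} + q_{i-2} with p_{-2}=0, p_{-1}=1, q_{-2}=1, q_{-1}=0), until the denominator exceeds 76:
  i=0: a_0=3, p_0 = 3*1 + 0 = 3, q_0 = 3*0 + 1 = 1.
  i=1: a_1=1, p_1 = 1*3 + 1 = 4, q_1 = 1*1 + 0 = 1.
  i=2: a_2=3, p_2 = 3*4 + 3 = 15, q_2 = 3*1 + 1 = 4.
  i=3: a_3=1, p_3 = 1*15 + 4 = 19, q_3 = 1*4 + 1 = 5.
  i=4: a_4=1, p_4 = 1*19 + 15 = 34, q_4 = 1*5 + 4 = 9.
  i=5: a_5=2, p_5 = 2*34 + 19 = 87, q_5 = 2*9 + 5 = 23.
  i=6: a_6=1, p_6 = 1*87 + 34 = 121, q_6 = 1*23 + 9 = 32.
  i=7: a_7=3, p_7 = 3*121 + 87 = 450, q_7 = 3*32 + 23 = 119.
q_7 = 119 > 76, so the last convergent with denominator <= 76 is p_6/q_6 = 121/32.
The closest fraction with denominator <= 76 is either p_6/q_6 or the intermediate fraction (k*p_6 + p_5)/(k*q_6 + q_5) with the largest k >= 1 whose denominator stays <= 76; these approach x as k grows, and every other convergent or intermediate fraction in range is farther away.
Largest k: floor((76 - q_5)/q_6) = floor((76 - 23)/32) = 1.
That gives (1*121 + 87)/(1*32 + 23) = 208/55.
Compare the errors: |x - 121/32| = |1471*32 - 121*389|/(389*32) = 3/12448, and |x - 208/55| = |1471*55 - 208*389|/(389*55) = 7/21395.
Cross-multiplying, 3*21395 = 64185 < 87136 = 7*12448, so 3/12448 is smaller: the convergent 121/32 is closer to x than 208/55.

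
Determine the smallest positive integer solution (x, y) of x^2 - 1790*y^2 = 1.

First expand sqrt(1790) as a continued fraction. With x_i = (sqrt(1790) + m_i)/d_i and (m_0, d_0) = (0, 1): a_0 = floor(sqrt(1790)) = 42, since 42^2 = 1764 <= 1790 < 1849 = 43^2.
Iterate m_{i+1} = d_i*a_i - m_i, d_{i+1} = (1790 - m_{i+1}^2)/d_i, a_{i+1} = floor((a_0 + m_{i+1})/d_{i+1}):
  m_1 = 1*42 - 0 = 42, d_1 = (1790 - 42^2)/1 = 26/1 = 26, a_1 = floor((42 + 42)/26) = 3.
  m_2 = 26*3 - 42 = 36, d_2 = (1790 - 36^2)/26 = 494/26 = 19, a_2 = floor((42 + 36)/19) = 4.
  m_3 = 19*4 - 36 = 40, d_3 = (1790 - 40^2)/19 = 190/19 = 10, a_3 = floor((42 + 40)/10) = 8.
  m_4 = 10*8 - 40 = 40, d_4 = (1790 - 40^2)/10 = 190/10 = 19, a_4 = floor((42 + 40)/19) = 4.
  m_5 = 19*4 - 40 = 36, d_5 = (1790 - 36^2)/19 = 494/19 = 26, a_5 = floor((42 + 36)/26) = 3.
  m_6 = 26*3 - 36 = 42, d_6 = (1790 - 42^2)/26 = 26/26 = 1, a_6 = floor((42 + 42)/1) = 84.
  m_7 = 1*84 - 42 = 42, d_7 = (1790 - 42^2)/1 = 26/1 = 26: (m_7, d_7) = (m_1, d_1) = (42, 26), so from here the quotients repeat a_1, ..., a_6; the period length is 6.
So sqrt(1790) = [42; (3, 4, 8, 4, 3, 84)] with period length k = 6.
k is even, so the fundamental solution of x^2 - 1790y^2 = 1 is (p_{k-1}, q_{k-1}) = (p_5, q_5); compute convergents through index 5.
Convergents (p_i = a_i*p_{i-1} + p_{i-2}, q_i = a_i*q_{i-1} + q_{i-2} with p_{-2}=0, p_{-1}=1, q_{-2}=1, q_{-1}=0):
  i=0: a_0=42, p_0 = 42*1 + 0 = 42, q_0 = 42*0 + 1 = 1.
  i=1: a_1=3, p_1 = 3*42 + 1 = 127, q_1 = 3*1 + 0 = 3.
  i=2: a_2=4, p_2 = 4*127 + 42 = 550, q_2 = 4*3 + 1 = 13.
  i=3: a_3=8, p_3 = 8*550 + 127 = 4527, q_3 = 8*13 + 3 = 107.
  i=4: a_4=4, p_4 = 4*4527 + 550 = 18658, q_4 = 4*107 + 13 = 441.
  i=5: a_5=3, p_5 = 3*18658 + 4527 = 60501, q_5 = 3*441 + 107 = 1430.
Check: 60501^2 - 1790*1430^2 = 3660371001 - 3660371000 = 1, so (x, y) = (60501, 1430) solves the equation, and by the theorem it is the least positive solution.

(x, y) = (60501, 1430)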